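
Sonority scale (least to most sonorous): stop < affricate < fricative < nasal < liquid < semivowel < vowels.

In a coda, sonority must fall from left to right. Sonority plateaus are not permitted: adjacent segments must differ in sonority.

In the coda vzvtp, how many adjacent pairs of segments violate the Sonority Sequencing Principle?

/v/ is a fricative (sonority 3).
/z/ is a fricative (sonority 3).
/v/ is a fricative (sonority 3).
/t/ is a stop (sonority 1).
/p/ is a stop (sonority 1).
/v/→/z/: 3→3 (plateau) — violation.
/z/→/v/: 3→3 (plateau) — violation.
/v/→/t/: 3→1 (falls) — ok.
/t/→/p/: 1→1 (plateau) — violation.

3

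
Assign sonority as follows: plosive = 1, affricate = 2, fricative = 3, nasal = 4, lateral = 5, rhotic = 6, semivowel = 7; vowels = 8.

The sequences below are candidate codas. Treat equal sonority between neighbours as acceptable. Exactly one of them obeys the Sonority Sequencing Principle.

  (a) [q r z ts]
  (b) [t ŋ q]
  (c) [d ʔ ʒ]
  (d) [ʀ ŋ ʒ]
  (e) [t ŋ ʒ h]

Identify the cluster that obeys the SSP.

d

(a) [q r z ts]: profile 1-6-3-2 — violates.
(b) [t ŋ q]: profile 1-4-1 — violates.
(c) [d ʔ ʒ]: profile 1-1-3 — violates.
(d) [ʀ ŋ ʒ]: profile 6-4-3 — obeys.
(e) [t ŋ ʒ h]: profile 1-4-3-3 — violates.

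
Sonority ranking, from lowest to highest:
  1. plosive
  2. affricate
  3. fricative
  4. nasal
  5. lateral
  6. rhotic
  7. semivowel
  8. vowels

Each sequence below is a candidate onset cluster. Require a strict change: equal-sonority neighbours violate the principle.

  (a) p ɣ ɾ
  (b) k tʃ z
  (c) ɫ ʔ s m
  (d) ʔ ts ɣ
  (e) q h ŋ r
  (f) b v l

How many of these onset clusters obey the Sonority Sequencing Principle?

(a) sonority 1-3-6: well-formed.
(b) sonority 1-2-3: well-formed.
(c) sonority 5-1-3-4: ill-formed.
(d) sonority 1-2-3: well-formed.
(e) sonority 1-3-4-6: well-formed.
(f) sonority 1-3-5: well-formed.

5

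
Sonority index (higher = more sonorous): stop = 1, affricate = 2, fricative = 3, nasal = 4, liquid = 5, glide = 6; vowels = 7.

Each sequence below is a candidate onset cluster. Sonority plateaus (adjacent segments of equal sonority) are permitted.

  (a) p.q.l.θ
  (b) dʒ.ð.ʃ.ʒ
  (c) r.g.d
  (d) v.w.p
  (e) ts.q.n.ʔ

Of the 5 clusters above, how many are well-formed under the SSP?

1

(a) p.q.l.θ: profile 1-1-5-3 — violates.
(b) dʒ.ð.ʃ.ʒ: profile 2-3-3-3 — obeys.
(c) r.g.d: profile 5-1-1 — violates.
(d) v.w.p: profile 3-6-1 — violates.
(e) ts.q.n.ʔ: profile 2-1-4-1 — violates.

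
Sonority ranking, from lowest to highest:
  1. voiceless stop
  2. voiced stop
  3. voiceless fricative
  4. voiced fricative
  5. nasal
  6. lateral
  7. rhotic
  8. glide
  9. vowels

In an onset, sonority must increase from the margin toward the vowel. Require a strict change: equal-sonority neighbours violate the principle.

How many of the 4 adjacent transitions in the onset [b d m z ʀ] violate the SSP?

/b/ — voiced stop, sonority 2.
/d/ — voiced stop, sonority 2.
/m/ — nasal, sonority 5.
/z/ — voiced fricative, sonority 4.
/ʀ/ — rhotic, sonority 7.
/b/→/d/: 2→2 (plateau) — violation.
/d/→/m/: 2→5 (rises) — ok.
/m/→/z/: 5→4 (does not rise) — violation.
/z/→/ʀ/: 4→7 (rises) — ok.

2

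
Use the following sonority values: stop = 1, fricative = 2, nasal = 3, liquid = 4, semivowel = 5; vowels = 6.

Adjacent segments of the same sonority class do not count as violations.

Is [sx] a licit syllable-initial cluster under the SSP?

/s/ — fricative, sonority 2.
/x/ — fricative, sonority 2.
The profile 2-2 is non-decreasing (plateaus allowed), so the syllable-initial cluster satisfies the SSP.

yes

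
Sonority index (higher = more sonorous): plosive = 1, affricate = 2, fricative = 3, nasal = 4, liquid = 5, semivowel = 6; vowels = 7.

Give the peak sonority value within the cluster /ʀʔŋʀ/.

/ʀ/ — liquid, sonority 5.
/ʔ/ — plosive, sonority 1.
/ŋ/ — nasal, sonority 4.
/ʀ/ — liquid, sonority 5.
The maximum is 5.

5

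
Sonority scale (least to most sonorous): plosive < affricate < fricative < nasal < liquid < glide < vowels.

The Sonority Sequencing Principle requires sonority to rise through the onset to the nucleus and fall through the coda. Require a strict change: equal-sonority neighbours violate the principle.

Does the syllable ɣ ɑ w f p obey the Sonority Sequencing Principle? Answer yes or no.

Onset: /ɣ/ is a fricative (sonority 3); then the nucleus /ɑ/ (sonority 7).
Onset profile 3-7 — rises to the nucleus.
Coda: /w/ is a glide (sonority 6), /f/ is a fricative (sonority 3), /p/ is a plosive (sonority 1).
Coda profile 7-6-3-1 — falls from the nucleus.

yes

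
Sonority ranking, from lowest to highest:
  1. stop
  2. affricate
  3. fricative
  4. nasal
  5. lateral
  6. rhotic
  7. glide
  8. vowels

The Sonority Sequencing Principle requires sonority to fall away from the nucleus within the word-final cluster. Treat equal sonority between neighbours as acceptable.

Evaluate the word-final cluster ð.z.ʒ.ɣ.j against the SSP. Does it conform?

/ð/ is a fricative (sonority 3).
/z/ is a fricative (sonority 3).
/ʒ/ is a fricative (sonority 3).
/ɣ/ is a fricative (sonority 3).
/j/ is a glide (sonority 7).
The profile is 3-3-3-3-7. Between /ɣ/ (3) and /j/ (7) sonority does not fall, so the cluster violates the SSP.

no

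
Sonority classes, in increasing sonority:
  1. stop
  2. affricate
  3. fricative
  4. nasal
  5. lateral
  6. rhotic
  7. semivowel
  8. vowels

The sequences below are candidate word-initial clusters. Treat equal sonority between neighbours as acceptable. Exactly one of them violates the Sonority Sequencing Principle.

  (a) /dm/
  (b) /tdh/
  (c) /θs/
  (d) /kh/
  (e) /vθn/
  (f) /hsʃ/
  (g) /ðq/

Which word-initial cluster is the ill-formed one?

g

(a) /dm/: profile 1-4 — obeys.
(b) /tdh/: profile 1-1-3 — obeys.
(c) /θs/: profile 3-3 — obeys.
(d) /kh/: profile 1-3 — obeys.
(e) /vθn/: profile 3-3-4 — obeys.
(f) /hsʃ/: profile 3-3-3 — obeys.
(g) /ðq/: profile 3-1 — violates.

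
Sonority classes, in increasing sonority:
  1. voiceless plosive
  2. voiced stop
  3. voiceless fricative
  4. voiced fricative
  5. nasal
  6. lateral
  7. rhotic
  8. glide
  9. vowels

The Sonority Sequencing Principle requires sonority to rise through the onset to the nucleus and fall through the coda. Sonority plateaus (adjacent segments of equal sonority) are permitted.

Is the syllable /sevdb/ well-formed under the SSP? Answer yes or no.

yes

Onset: /s/ is a voiceless fricative (sonority 3); then the nucleus /e/ (sonority 9).
Onset profile 3-9 — rises to the nucleus.
Coda: /v/ is a voiced fricative (sonority 4), /d/ is a voiced stop (sonority 2), /b/ is a voiced stop (sonority 2).
Coda profile 9-4-2-2 — falls from the nucleus.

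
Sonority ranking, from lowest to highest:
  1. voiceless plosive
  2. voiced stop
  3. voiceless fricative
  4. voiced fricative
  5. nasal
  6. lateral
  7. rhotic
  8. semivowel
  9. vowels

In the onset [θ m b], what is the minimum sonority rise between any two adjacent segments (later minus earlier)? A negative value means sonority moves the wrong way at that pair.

-3

/θ/ — voiceless fricative, sonority 3.
/m/ — nasal, sonority 5.
/b/ — voiced stop, sonority 2.
/θ/→/m/: change +2.
/m/→/b/: change -3.
Minimum = -3.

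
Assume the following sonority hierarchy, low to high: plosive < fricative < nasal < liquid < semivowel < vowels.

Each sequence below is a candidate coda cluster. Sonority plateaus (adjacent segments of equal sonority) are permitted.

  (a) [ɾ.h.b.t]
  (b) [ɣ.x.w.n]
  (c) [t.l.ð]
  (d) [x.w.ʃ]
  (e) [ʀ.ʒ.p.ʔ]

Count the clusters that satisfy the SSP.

(a) 4-2-1-1 → obeys
(b) 2-2-5-3 → violates
(c) 1-4-2 → violates
(d) 2-5-2 → violates
(e) 4-2-1-1 → obeys

2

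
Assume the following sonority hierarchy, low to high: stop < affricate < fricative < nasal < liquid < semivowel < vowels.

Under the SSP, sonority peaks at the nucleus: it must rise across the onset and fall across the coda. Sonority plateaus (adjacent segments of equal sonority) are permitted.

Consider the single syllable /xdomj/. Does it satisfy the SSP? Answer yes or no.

no

Onset: /x/ is a fricative (sonority 3), /d/ is a stop (sonority 1); then the nucleus /o/ (sonority 7).
Onset profile 3-1-7 — does not rise throughout.
Coda: /m/ is a nasal (sonority 4), /j/ is a semivowel (sonority 6).
Coda profile 7-4-6 — does not fall throughout.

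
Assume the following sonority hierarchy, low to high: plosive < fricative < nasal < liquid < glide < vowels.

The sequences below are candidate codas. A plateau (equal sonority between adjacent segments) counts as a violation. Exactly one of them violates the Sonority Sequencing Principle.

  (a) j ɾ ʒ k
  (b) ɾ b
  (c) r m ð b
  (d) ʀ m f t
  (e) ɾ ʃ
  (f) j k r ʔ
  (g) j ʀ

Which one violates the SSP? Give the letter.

(a) 5-4-2-1 → obeys
(b) 4-1 → obeys
(c) 4-3-2-1 → obeys
(d) 4-3-2-1 → obeys
(e) 4-2 → obeys
(f) 5-1-4-1 → violates
(g) 5-4 → obeys

f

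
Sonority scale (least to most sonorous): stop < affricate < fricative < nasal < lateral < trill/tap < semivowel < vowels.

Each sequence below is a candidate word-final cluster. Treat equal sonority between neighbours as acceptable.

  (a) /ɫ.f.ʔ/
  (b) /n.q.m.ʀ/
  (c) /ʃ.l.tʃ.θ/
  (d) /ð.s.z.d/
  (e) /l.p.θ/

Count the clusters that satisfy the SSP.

2

(a) /ɫ.f.ʔ/: profile 5-3-1 — obeys.
(b) /n.q.m.ʀ/: profile 4-1-4-6 — violates.
(c) /ʃ.l.tʃ.θ/: profile 3-5-2-3 — violates.
(d) /ð.s.z.d/: profile 3-3-3-1 — obeys.
(e) /l.p.θ/: profile 5-1-3 — violates.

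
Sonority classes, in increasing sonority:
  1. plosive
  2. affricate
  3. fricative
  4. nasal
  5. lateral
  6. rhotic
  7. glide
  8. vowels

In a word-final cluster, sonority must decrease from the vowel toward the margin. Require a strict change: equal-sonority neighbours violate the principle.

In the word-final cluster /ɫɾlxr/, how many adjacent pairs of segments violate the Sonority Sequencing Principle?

2

/ɫ/ — lateral, sonority 5.
/ɾ/ — rhotic, sonority 6.
/l/ — lateral, sonority 5.
/x/ — fricative, sonority 3.
/r/ — rhotic, sonority 6.
/ɫ/→/ɾ/: 5→6 (does not fall) — violation.
/ɾ/→/l/: 6→5 (falls) — ok.
/l/→/x/: 5→3 (falls) — ok.
/x/→/r/: 3→6 (does not fall) — violation.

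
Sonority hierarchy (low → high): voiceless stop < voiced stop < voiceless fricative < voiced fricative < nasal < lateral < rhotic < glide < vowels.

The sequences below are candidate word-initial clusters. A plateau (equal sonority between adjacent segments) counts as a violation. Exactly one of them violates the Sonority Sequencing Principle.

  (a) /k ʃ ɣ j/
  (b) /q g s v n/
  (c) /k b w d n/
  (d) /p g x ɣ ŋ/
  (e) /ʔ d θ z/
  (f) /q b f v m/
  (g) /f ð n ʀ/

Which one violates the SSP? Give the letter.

c

(a) sonority 1-3-4-8: well-formed.
(b) sonority 1-2-3-4-5: well-formed.
(c) sonority 1-2-8-2-5: ill-formed.
(d) sonority 1-2-3-4-5: well-formed.
(e) sonority 1-2-3-4: well-formed.
(f) sonority 1-2-3-4-5: well-formed.
(g) sonority 3-4-5-7: well-formed.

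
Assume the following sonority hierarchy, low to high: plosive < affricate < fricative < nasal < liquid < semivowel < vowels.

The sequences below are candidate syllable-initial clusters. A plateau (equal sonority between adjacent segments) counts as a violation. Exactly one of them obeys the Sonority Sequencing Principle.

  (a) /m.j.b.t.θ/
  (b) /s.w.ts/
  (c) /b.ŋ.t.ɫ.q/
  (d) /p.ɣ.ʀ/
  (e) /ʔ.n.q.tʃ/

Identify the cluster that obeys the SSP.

(a) 4-6-1-1-3 → violates
(b) 3-6-2 → violates
(c) 1-4-1-5-1 → violates
(d) 1-3-5 → obeys
(e) 1-4-1-2 → violates

d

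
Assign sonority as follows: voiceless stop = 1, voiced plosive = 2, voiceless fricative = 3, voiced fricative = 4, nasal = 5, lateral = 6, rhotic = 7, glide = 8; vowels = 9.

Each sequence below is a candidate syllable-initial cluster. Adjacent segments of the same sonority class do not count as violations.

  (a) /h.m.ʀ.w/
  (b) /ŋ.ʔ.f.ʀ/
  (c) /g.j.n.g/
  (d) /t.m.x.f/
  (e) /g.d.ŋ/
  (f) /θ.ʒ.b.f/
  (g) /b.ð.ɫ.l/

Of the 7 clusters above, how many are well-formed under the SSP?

(a) /h.m.ʀ.w/: profile 3-5-7-8 — obeys.
(b) /ŋ.ʔ.f.ʀ/: profile 5-1-3-7 — violates.
(c) /g.j.n.g/: profile 2-8-5-2 — violates.
(d) /t.m.x.f/: profile 1-5-3-3 — violates.
(e) /g.d.ŋ/: profile 2-2-5 — obeys.
(f) /θ.ʒ.b.f/: profile 3-4-2-3 — violates.
(g) /b.ð.ɫ.l/: profile 2-4-6-6 — obeys.

3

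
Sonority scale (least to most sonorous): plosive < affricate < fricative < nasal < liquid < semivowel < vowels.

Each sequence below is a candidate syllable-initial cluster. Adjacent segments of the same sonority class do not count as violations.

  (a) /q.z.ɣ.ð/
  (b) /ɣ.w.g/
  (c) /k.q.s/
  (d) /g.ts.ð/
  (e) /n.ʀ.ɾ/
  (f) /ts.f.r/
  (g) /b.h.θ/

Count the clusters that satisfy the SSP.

(a) /q.z.ɣ.ð/: profile 1-3-3-3 — obeys.
(b) /ɣ.w.g/: profile 3-6-1 — violates.
(c) /k.q.s/: profile 1-1-3 — obeys.
(d) /g.ts.ð/: profile 1-2-3 — obeys.
(e) /n.ʀ.ɾ/: profile 4-5-5 — obeys.
(f) /ts.f.r/: profile 2-3-5 — obeys.
(g) /b.h.θ/: profile 1-3-3 — obeys.

6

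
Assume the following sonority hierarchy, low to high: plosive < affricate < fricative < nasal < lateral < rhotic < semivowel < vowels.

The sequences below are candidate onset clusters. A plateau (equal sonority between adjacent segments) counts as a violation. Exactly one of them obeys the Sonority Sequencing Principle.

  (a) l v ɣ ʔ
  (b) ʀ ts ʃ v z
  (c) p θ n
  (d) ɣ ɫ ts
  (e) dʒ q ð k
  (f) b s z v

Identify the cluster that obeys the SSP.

(a) l v ɣ ʔ: profile 5-3-3-1 — violates.
(b) ʀ ts ʃ v z: profile 6-2-3-3-3 — violates.
(c) p θ n: profile 1-3-4 — obeys.
(d) ɣ ɫ ts: profile 3-5-2 — violates.
(e) dʒ q ð k: profile 2-1-3-1 — violates.
(f) b s z v: profile 1-3-3-3 — violates.

c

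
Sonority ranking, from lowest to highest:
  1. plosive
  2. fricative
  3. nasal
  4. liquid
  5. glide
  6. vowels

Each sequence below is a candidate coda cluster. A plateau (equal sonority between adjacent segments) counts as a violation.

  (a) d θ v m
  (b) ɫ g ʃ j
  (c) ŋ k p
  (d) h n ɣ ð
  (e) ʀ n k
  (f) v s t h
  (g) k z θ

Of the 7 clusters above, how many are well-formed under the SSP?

1

(a) sonority 1-2-2-3: ill-formed.
(b) sonority 4-1-2-5: ill-formed.
(c) sonority 3-1-1: ill-formed.
(d) sonority 2-3-2-2: ill-formed.
(e) sonority 4-3-1: well-formed.
(f) sonority 2-2-1-2: ill-formed.
(g) sonority 1-2-2: ill-formed.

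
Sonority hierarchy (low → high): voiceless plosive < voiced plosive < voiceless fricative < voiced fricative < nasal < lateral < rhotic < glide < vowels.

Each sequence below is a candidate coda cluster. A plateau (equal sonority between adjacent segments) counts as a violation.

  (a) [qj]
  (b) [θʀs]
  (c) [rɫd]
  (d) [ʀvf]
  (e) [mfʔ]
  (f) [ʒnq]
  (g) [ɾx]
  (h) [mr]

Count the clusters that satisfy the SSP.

(a) 1-8 → violates
(b) 3-7-3 → violates
(c) 7-6-2 → obeys
(d) 7-4-3 → obeys
(e) 5-3-1 → obeys
(f) 4-5-1 → violates
(g) 7-3 → obeys
(h) 5-7 → violates

4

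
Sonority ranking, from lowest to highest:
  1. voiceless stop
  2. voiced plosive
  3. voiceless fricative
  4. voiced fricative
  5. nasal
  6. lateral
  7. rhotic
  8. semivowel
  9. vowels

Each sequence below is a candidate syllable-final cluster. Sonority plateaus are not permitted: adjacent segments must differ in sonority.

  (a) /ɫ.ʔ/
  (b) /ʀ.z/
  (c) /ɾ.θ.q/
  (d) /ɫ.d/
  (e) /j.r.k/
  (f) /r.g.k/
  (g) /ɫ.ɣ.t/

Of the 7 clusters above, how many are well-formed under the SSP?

7

(a) /ɫ.ʔ/: profile 6-1 — obeys.
(b) /ʀ.z/: profile 7-4 — obeys.
(c) /ɾ.θ.q/: profile 7-3-1 — obeys.
(d) /ɫ.d/: profile 6-2 — obeys.
(e) /j.r.k/: profile 8-7-1 — obeys.
(f) /r.g.k/: profile 7-2-1 — obeys.
(g) /ɫ.ɣ.t/: profile 6-4-1 — obeys.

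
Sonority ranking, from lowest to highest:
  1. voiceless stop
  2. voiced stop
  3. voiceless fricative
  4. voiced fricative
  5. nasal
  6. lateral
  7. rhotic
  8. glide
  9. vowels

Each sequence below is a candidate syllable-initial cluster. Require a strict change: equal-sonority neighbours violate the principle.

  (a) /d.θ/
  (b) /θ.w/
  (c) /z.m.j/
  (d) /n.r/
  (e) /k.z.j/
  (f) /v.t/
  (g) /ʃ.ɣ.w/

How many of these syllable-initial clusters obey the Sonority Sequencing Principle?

(a) 2-3 → obeys
(b) 3-8 → obeys
(c) 4-5-8 → obeys
(d) 5-7 → obeys
(e) 1-4-8 → obeys
(f) 4-1 → violates
(g) 3-4-8 → obeys

6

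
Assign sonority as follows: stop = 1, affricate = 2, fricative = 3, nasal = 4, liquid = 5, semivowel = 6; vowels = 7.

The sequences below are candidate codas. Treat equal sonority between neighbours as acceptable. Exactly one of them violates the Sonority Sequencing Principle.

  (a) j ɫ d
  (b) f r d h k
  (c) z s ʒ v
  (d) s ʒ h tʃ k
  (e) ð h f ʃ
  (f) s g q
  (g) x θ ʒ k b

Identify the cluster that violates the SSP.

b

(a) j ɫ d: profile 6-5-1 — obeys.
(b) f r d h k: profile 3-5-1-3-1 — violates.
(c) z s ʒ v: profile 3-3-3-3 — obeys.
(d) s ʒ h tʃ k: profile 3-3-3-2-1 — obeys.
(e) ð h f ʃ: profile 3-3-3-3 — obeys.
(f) s g q: profile 3-1-1 — obeys.
(g) x θ ʒ k b: profile 3-3-3-1-1 — obeys.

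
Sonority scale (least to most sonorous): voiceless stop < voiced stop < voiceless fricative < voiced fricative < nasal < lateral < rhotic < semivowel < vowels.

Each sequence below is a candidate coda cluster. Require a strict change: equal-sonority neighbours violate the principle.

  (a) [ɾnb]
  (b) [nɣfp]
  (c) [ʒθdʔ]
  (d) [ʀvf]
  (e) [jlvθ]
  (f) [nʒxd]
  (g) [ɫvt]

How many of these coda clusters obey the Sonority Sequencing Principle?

7

(a) sonority 7-5-2: well-formed.
(b) sonority 5-4-3-1: well-formed.
(c) sonority 4-3-2-1: well-formed.
(d) sonority 7-4-3: well-formed.
(e) sonority 8-6-4-3: well-formed.
(f) sonority 5-4-3-2: well-formed.
(g) sonority 6-4-1: well-formed.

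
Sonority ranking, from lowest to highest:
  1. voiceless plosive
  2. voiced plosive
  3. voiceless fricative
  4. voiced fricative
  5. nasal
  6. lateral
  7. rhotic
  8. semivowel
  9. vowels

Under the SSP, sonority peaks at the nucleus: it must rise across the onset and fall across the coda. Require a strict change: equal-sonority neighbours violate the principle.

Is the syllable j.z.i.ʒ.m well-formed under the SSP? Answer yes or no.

Onset: /j/ is a semivowel (sonority 8), /z/ is a voiced fricative (sonority 4); then the nucleus /i/ (sonority 9).
Onset profile 8-4-9 — does not strictly rise throughout.
Coda: /ʒ/ is a voiced fricative (sonority 4), /m/ is a nasal (sonority 5).
Coda profile 9-4-5 — does not strictly fall throughout.

no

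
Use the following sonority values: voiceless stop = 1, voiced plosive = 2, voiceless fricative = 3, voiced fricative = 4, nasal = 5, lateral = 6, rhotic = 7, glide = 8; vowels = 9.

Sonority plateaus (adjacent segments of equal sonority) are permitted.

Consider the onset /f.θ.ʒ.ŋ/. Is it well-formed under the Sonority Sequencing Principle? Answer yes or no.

/f/ — voiceless fricative, sonority 3.
/θ/ — voiceless fricative, sonority 3.
/ʒ/ — voiced fricative, sonority 4.
/ŋ/ — nasal, sonority 5.
The profile 3-3-4-5 is non-decreasing (plateaus allowed), so the onset satisfies the SSP.

yes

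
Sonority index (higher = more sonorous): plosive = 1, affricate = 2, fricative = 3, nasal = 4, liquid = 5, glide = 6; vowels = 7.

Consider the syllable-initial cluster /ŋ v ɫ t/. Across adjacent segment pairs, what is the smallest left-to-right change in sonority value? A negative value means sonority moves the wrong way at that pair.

/ŋ/ — nasal, sonority 4.
/v/ — fricative, sonority 3.
/ɫ/ — liquid, sonority 5.
/t/ — plosive, sonority 1.
/ŋ/→/v/: change -1.
/v/→/ɫ/: change +2.
/ɫ/→/t/: change -4.
Minimum = -4.

-4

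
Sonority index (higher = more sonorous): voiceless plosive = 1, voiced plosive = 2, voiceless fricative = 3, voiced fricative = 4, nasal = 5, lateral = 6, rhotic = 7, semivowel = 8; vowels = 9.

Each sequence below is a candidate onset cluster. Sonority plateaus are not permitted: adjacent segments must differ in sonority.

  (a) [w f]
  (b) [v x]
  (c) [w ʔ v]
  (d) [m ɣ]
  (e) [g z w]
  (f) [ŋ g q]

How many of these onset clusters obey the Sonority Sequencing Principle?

(a) [w f]: profile 8-3 — violates.
(b) [v x]: profile 4-3 — violates.
(c) [w ʔ v]: profile 8-1-4 — violates.
(d) [m ɣ]: profile 5-4 — violates.
(e) [g z w]: profile 2-4-8 — obeys.
(f) [ŋ g q]: profile 5-2-1 — violates.

1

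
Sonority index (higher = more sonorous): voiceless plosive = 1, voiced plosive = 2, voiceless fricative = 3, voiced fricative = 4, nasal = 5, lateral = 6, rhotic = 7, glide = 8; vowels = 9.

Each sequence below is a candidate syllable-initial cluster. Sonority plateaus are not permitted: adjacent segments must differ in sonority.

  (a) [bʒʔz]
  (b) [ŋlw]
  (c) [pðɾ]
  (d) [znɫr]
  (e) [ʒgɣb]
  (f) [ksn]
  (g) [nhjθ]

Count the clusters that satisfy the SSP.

(a) sonority 2-4-1-4: ill-formed.
(b) sonority 5-6-8: well-formed.
(c) sonority 1-4-7: well-formed.
(d) sonority 4-5-6-7: well-formed.
(e) sonority 4-2-4-2: ill-formed.
(f) sonority 1-3-5: well-formed.
(g) sonority 5-3-8-3: ill-formed.

4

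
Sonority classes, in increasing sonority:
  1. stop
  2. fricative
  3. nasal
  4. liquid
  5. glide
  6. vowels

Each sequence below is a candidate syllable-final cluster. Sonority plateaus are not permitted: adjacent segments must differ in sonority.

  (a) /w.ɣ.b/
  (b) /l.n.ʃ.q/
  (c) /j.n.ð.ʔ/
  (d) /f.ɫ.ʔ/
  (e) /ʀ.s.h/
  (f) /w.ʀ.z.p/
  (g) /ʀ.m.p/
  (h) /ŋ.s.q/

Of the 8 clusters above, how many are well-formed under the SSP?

(a) 5-2-1 → obeys
(b) 4-3-2-1 → obeys
(c) 5-3-2-1 → obeys
(d) 2-4-1 → violates
(e) 4-2-2 → violates
(f) 5-4-2-1 → obeys
(g) 4-3-1 → obeys
(h) 3-2-1 → obeys

6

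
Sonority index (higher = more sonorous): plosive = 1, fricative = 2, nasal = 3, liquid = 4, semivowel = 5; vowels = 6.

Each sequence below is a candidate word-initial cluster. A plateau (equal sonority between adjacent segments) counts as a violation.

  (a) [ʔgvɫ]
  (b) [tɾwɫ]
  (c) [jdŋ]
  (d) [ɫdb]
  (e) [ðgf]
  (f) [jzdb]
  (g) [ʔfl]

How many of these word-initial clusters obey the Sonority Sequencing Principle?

1

(a) [ʔgvɫ]: profile 1-1-2-4 — violates.
(b) [tɾwɫ]: profile 1-4-5-4 — violates.
(c) [jdŋ]: profile 5-1-3 — violates.
(d) [ɫdb]: profile 4-1-1 — violates.
(e) [ðgf]: profile 2-1-2 — violates.
(f) [jzdb]: profile 5-2-1-1 — violates.
(g) [ʔfl]: profile 1-2-4 — obeys.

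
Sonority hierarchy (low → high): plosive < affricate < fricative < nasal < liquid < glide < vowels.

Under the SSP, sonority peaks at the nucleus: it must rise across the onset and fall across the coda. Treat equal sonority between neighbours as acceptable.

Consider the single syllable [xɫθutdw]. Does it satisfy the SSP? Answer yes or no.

no

Onset: /x/ is a fricative (sonority 3), /ɫ/ is a liquid (sonority 5), /θ/ is a fricative (sonority 3); then the nucleus /u/ (sonority 7).
Onset profile 3-5-3-7 — does not rise throughout.
Coda: /t/ is a plosive (sonority 1), /d/ is a plosive (sonority 1), /w/ is a glide (sonority 6).
Coda profile 7-1-1-6 — does not fall throughout.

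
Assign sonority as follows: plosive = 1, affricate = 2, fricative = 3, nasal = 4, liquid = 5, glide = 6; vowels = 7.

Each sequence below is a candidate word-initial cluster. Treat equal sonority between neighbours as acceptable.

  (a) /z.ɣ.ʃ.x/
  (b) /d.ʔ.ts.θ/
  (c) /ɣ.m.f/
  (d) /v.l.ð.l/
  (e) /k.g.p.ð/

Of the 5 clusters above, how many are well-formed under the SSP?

(a) /z.ɣ.ʃ.x/: profile 3-3-3-3 — obeys.
(b) /d.ʔ.ts.θ/: profile 1-1-2-3 — obeys.
(c) /ɣ.m.f/: profile 3-4-3 — violates.
(d) /v.l.ð.l/: profile 3-5-3-5 — violates.
(e) /k.g.p.ð/: profile 1-1-1-3 — obeys.

3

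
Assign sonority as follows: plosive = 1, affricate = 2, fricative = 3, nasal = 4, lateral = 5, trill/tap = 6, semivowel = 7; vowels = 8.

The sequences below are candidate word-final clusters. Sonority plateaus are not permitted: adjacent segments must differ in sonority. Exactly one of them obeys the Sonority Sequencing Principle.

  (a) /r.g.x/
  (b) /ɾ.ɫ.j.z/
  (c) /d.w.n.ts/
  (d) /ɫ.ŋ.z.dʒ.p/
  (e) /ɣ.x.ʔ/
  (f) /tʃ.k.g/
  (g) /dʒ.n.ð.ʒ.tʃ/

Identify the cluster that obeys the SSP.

d

(a) /r.g.x/: profile 6-1-3 — violates.
(b) /ɾ.ɫ.j.z/: profile 6-5-7-3 — violates.
(c) /d.w.n.ts/: profile 1-7-4-2 — violates.
(d) /ɫ.ŋ.z.dʒ.p/: profile 5-4-3-2-1 — obeys.
(e) /ɣ.x.ʔ/: profile 3-3-1 — violates.
(f) /tʃ.k.g/: profile 2-1-1 — violates.
(g) /dʒ.n.ð.ʒ.tʃ/: profile 2-4-3-3-2 — violates.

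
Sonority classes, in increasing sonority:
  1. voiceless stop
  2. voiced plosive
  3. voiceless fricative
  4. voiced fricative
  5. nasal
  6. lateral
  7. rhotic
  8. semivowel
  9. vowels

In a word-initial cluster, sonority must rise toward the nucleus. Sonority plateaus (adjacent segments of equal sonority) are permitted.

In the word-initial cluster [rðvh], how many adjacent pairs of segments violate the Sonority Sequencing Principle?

2

/r/ is a rhotic (sonority 7).
/ð/ is a voiced fricative (sonority 4).
/v/ is a voiced fricative (sonority 4).
/h/ is a voiceless fricative (sonority 3).
/r/→/ð/: 7→4 (does not rise) — violation.
/ð/→/v/: 4→4 (plateau, allowed) — ok.
/v/→/h/: 4→3 (does not rise) — violation.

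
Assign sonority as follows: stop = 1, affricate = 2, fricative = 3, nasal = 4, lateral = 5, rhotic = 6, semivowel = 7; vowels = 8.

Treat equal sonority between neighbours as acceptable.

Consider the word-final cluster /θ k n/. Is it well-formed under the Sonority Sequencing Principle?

/θ/ is a fricative (sonority 3).
/k/ is a stop (sonority 1).
/n/ is a nasal (sonority 4).
The profile is 3-1-4. Between /k/ (1) and /n/ (4) sonority does not fall, so the cluster violates the SSP.

no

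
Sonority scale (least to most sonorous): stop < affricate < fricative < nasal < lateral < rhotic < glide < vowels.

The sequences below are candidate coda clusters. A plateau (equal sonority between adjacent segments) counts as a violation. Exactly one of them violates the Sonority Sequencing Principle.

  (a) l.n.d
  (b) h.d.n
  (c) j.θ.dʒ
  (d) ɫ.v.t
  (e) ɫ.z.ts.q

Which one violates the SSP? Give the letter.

(a) l.n.d: profile 5-4-1 — obeys.
(b) h.d.n: profile 3-1-4 — violates.
(c) j.θ.dʒ: profile 7-3-2 — obeys.
(d) ɫ.v.t: profile 5-3-1 — obeys.
(e) ɫ.z.ts.q: profile 5-3-2-1 — obeys.

b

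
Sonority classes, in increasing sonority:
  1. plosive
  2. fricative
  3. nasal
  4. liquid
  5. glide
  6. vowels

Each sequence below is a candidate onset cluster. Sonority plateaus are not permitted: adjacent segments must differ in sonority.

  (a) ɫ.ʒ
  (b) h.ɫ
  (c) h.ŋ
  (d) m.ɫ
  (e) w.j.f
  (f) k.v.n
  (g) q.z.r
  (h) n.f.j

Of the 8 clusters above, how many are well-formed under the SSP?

5

(a) sonority 4-2: ill-formed.
(b) sonority 2-4: well-formed.
(c) sonority 2-3: well-formed.
(d) sonority 3-4: well-formed.
(e) sonority 5-5-2: ill-formed.
(f) sonority 1-2-3: well-formed.
(g) sonority 1-2-4: well-formed.
(h) sonority 3-2-5: ill-formed.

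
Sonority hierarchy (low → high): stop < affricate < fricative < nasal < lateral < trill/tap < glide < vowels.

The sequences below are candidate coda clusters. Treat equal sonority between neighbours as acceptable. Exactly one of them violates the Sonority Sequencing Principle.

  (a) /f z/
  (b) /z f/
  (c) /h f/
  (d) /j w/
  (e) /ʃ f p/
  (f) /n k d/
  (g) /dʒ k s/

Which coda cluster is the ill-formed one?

(a) sonority 3-3: well-formed.
(b) sonority 3-3: well-formed.
(c) sonority 3-3: well-formed.
(d) sonority 7-7: well-formed.
(e) sonority 3-3-1: well-formed.
(f) sonority 4-1-1: well-formed.
(g) sonority 2-1-3: ill-formed.

g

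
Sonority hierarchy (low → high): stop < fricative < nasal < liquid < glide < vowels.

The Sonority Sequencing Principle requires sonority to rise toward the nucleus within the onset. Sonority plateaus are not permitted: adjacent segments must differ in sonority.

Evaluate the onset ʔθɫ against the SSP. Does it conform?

/ʔ/: stop = 1.
/θ/: fricative = 2.
/ɫ/: liquid = 4.
The profile 1-2-4 strictly rises, so the onset satisfies the SSP.

yes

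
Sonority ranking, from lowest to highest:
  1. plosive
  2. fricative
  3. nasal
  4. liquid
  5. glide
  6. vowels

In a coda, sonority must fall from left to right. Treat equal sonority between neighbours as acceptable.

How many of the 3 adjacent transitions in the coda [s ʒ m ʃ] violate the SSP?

/s/ — fricative, sonority 2.
/ʒ/ — fricative, sonority 2.
/m/ — nasal, sonority 3.
/ʃ/ — fricative, sonority 2.
/s/→/ʒ/: 2→2 (plateau, allowed) — ok.
/ʒ/→/m/: 2→3 (does not fall) — violation.
/m/→/ʃ/: 3→2 (falls) — ok.

1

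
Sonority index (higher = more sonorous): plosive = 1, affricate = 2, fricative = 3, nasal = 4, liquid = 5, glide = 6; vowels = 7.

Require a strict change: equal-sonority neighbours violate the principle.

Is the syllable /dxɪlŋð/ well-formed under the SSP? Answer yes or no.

Onset: /d/ is a plosive (sonority 1), /x/ is a fricative (sonority 3); then the nucleus /ɪ/ (sonority 7).
Onset profile 1-3-7 — rises to the nucleus.
Coda: /l/ is a liquid (sonority 5), /ŋ/ is a nasal (sonority 4), /ð/ is a fricative (sonority 3).
Coda profile 7-5-4-3 — falls from the nucleus.

yes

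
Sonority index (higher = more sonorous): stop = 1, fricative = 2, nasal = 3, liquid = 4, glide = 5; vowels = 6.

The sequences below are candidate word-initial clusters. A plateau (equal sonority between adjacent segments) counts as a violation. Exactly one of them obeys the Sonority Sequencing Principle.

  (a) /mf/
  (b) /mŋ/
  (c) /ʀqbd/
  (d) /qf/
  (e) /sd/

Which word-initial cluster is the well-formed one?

(a) 3-2 → violates
(b) 3-3 → violates
(c) 4-1-1-1 → violates
(d) 1-2 → obeys
(e) 2-1 → violates

d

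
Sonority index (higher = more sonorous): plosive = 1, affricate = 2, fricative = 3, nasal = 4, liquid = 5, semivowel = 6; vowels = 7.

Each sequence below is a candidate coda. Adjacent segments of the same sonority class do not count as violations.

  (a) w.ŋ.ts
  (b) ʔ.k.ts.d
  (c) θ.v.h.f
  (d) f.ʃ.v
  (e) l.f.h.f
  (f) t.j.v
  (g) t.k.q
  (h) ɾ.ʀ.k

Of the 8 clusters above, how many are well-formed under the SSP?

6

(a) sonority 6-4-2: well-formed.
(b) sonority 1-1-2-1: ill-formed.
(c) sonority 3-3-3-3: well-formed.
(d) sonority 3-3-3: well-formed.
(e) sonority 5-3-3-3: well-formed.
(f) sonority 1-6-3: ill-formed.
(g) sonority 1-1-1: well-formed.
(h) sonority 5-5-1: well-formed.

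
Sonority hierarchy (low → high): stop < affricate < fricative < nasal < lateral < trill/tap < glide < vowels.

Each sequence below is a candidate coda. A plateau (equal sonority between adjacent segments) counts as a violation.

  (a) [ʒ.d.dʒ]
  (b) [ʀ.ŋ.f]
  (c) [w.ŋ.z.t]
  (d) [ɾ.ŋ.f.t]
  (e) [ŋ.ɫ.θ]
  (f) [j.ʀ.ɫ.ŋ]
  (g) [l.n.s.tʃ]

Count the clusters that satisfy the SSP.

5

(a) 3-1-2 → violates
(b) 6-4-3 → obeys
(c) 7-4-3-1 → obeys
(d) 6-4-3-1 → obeys
(e) 4-5-3 → violates
(f) 7-6-5-4 → obeys
(g) 5-4-3-2 → obeys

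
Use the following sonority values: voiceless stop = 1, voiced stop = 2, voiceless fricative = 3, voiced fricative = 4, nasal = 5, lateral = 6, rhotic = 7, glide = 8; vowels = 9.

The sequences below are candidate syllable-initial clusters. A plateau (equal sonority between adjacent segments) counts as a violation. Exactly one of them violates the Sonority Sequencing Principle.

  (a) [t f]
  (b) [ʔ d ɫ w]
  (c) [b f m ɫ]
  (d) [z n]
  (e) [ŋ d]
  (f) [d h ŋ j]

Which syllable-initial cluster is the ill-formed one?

e

(a) sonority 1-3: well-formed.
(b) sonority 1-2-6-8: well-formed.
(c) sonority 2-3-5-6: well-formed.
(d) sonority 4-5: well-formed.
(e) sonority 5-2: ill-formed.
(f) sonority 2-3-5-8: well-formed.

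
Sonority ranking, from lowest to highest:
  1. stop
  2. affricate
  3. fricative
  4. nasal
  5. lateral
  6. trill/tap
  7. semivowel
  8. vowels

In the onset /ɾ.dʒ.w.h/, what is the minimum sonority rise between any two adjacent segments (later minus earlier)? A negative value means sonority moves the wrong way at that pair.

/ɾ/ — trill/tap, sonority 6.
/dʒ/ — affricate, sonority 2.
/w/ — semivowel, sonority 7.
/h/ — fricative, sonority 3.
/ɾ/→/dʒ/: change -4.
/dʒ/→/w/: change +5.
/w/→/h/: change -4.
Minimum = -4.

-4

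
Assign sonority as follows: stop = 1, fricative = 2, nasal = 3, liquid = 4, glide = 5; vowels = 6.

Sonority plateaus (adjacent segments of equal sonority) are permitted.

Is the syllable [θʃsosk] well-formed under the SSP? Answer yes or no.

yes

Onset: /θ/ is a fricative (sonority 2), /ʃ/ is a fricative (sonority 2), /s/ is a fricative (sonority 2); then the nucleus /o/ (sonority 6).
Onset profile 2-2-2-6 — rises to the nucleus.
Coda: /s/ is a fricative (sonority 2), /k/ is a stop (sonority 1).
Coda profile 6-2-1 — falls from the nucleus.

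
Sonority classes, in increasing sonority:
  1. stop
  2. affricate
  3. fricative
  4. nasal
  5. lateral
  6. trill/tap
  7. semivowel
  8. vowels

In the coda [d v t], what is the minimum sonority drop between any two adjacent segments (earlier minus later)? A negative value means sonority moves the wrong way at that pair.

/d/: stop = 1.
/v/: fricative = 3.
/t/: stop = 1.
/d/→/v/: change -2.
/v/→/t/: change +2.
Minimum = -2.

-2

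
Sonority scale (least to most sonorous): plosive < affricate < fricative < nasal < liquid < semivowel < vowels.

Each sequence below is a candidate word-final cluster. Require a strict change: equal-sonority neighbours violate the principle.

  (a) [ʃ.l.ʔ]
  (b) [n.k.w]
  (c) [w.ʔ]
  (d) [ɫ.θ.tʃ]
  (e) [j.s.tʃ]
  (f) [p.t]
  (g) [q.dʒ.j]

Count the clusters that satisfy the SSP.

3

(a) sonority 3-5-1: ill-formed.
(b) sonority 4-1-6: ill-formed.
(c) sonority 6-1: well-formed.
(d) sonority 5-3-2: well-formed.
(e) sonority 6-3-2: well-formed.
(f) sonority 1-1: ill-formed.
(g) sonority 1-2-6: ill-formed.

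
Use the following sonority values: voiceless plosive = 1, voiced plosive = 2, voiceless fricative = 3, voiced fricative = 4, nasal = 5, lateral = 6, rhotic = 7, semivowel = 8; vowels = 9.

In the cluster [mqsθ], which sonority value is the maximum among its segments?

/m/ is a nasal (sonority 5).
/q/ is a voiceless plosive (sonority 1).
/s/ is a voiceless fricative (sonority 3).
/θ/ is a voiceless fricative (sonority 3).
The maximum is 5.

5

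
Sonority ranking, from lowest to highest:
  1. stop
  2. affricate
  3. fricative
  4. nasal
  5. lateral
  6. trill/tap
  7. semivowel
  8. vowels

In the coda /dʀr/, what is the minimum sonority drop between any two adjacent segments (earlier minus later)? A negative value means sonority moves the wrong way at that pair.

-5

/d/ — stop, sonority 1.
/ʀ/ — trill/tap, sonority 6.
/r/ — trill/tap, sonority 6.
/d/→/ʀ/: change -5.
/ʀ/→/r/: change +0.
Minimum = -5.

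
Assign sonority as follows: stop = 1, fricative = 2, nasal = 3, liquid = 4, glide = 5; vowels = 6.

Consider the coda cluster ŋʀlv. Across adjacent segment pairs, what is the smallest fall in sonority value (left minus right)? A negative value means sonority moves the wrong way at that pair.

/ŋ/ — nasal, sonority 3.
/ʀ/ — liquid, sonority 4.
/l/ — liquid, sonority 4.
/v/ — fricative, sonority 2.
/ŋ/→/ʀ/: change -1.
/ʀ/→/l/: change +0.
/l/→/v/: change +2.
Minimum = -1.

-1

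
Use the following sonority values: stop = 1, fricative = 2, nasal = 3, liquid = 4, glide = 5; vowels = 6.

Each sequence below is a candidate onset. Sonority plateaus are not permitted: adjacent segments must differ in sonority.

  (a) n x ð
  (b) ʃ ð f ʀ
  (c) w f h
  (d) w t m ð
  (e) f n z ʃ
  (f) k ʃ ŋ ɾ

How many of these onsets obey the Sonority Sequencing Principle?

(a) 3-2-2 → violates
(b) 2-2-2-4 → violates
(c) 5-2-2 → violates
(d) 5-1-3-2 → violates
(e) 2-3-2-2 → violates
(f) 1-2-3-4 → obeys

1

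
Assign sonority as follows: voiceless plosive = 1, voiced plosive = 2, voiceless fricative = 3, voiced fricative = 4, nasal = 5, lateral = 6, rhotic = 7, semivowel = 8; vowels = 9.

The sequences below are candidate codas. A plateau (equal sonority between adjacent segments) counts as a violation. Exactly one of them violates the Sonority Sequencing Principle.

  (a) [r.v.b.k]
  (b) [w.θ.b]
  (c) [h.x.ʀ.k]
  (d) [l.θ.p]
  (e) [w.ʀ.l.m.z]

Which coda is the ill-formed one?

(a) sonority 7-4-2-1: well-formed.
(b) sonority 8-3-2: well-formed.
(c) sonority 3-3-7-1: ill-formed.
(d) sonority 6-3-1: well-formed.
(e) sonority 8-7-6-5-4: well-formed.

c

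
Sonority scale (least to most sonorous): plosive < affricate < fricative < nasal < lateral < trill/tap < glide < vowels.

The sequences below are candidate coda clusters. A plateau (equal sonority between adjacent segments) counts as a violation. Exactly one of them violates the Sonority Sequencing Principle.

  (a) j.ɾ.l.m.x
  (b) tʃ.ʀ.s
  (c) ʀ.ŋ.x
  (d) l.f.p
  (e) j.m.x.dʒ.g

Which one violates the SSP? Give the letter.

b

(a) sonority 7-6-5-4-3: well-formed.
(b) sonority 2-6-3: ill-formed.
(c) sonority 6-4-3: well-formed.
(d) sonority 5-3-1: well-formed.
(e) sonority 7-4-3-2-1: well-formed.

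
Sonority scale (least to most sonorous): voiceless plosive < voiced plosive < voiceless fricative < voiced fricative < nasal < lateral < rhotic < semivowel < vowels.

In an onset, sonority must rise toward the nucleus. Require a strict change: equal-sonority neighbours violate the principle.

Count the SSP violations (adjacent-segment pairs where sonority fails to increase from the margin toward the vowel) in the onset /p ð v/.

/p/ is a voiceless plosive (sonority 1).
/ð/ is a voiced fricative (sonority 4).
/v/ is a voiced fricative (sonority 4).
/p/→/ð/: 1→4 (rises) — ok.
/ð/→/v/: 4→4 (plateau) — violation.

1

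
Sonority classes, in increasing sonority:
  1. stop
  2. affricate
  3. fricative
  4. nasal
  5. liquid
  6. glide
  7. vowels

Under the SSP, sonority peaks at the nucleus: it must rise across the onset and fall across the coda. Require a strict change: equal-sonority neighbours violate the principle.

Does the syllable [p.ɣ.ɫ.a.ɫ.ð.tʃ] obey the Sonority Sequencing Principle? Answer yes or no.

yes

Onset: /p/ is a stop (sonority 1), /ɣ/ is a fricative (sonority 3), /ɫ/ is a liquid (sonority 5); then the nucleus /a/ (sonority 7).
Onset profile 1-3-5-7 — rises to the nucleus.
Coda: /ɫ/ is a liquid (sonority 5), /ð/ is a fricative (sonority 3), /tʃ/ is an affricate (sonority 2).
Coda profile 7-5-3-2 — falls from the nucleus.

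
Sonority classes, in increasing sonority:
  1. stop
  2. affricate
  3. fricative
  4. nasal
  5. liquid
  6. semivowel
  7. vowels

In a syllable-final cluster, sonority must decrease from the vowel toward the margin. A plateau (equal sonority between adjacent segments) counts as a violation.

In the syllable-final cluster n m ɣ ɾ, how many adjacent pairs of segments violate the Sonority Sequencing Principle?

/n/ — nasal, sonority 4.
/m/ — nasal, sonority 4.
/ɣ/ — fricative, sonority 3.
/ɾ/ — liquid, sonority 5.
/n/→/m/: 4→4 (plateau) — violation.
/m/→/ɣ/: 4→3 (falls) — ok.
/ɣ/→/ɾ/: 3→5 (does not fall) — violation.

2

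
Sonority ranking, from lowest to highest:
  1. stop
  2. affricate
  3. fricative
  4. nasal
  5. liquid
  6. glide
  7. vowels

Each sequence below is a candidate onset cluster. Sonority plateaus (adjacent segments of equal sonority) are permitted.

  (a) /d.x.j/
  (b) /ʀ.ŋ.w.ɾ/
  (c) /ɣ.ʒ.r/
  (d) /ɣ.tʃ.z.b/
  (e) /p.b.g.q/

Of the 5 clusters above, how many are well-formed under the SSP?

(a) /d.x.j/: profile 1-3-6 — obeys.
(b) /ʀ.ŋ.w.ɾ/: profile 5-4-6-5 — violates.
(c) /ɣ.ʒ.r/: profile 3-3-5 — obeys.
(d) /ɣ.tʃ.z.b/: profile 3-2-3-1 — violates.
(e) /p.b.g.q/: profile 1-1-1-1 — obeys.

3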